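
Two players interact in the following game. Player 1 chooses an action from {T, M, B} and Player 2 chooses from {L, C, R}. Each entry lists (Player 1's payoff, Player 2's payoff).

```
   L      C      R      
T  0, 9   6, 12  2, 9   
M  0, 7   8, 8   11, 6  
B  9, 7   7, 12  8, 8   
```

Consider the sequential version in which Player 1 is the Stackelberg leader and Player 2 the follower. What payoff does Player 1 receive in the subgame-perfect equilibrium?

8

Player 2 best-responds to each possible Player 1 move:
- T → Player 2 plays C (best of 9, 12, 9); Player 1 gets 6.
- M → Player 2 plays C (best of 7, 8, 6); Player 1 gets 8.
- B → Player 2 plays C (best of 7, 12, 8); Player 1 gets 7.
Player 1's induced payoffs are 6, 8, 7, so Player 1 commits to M. Subgame-perfect outcome: (M, C) with payoffs (8, 8).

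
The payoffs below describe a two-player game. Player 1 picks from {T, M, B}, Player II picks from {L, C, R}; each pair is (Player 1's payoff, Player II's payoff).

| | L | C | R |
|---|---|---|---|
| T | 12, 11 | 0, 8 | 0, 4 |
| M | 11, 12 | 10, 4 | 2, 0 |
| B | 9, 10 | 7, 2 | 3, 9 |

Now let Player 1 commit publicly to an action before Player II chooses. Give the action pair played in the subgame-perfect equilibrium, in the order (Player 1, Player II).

(T, L)

Solve by backward induction (Player 1 leads).
- T: Player II compares 11, 8, 4 and picks L; Player 1 would get 12.
- M: Player II compares 12, 4, 0 and picks L; Player 1 would get 11.
- B: Player II compares 10, 2, 9 and picks L; Player 1 would get 9.
Maximizing over 12, 11, 9, Player 1 chooses T. Subgame-perfect outcome: (T, L) with payoffs (12, 11).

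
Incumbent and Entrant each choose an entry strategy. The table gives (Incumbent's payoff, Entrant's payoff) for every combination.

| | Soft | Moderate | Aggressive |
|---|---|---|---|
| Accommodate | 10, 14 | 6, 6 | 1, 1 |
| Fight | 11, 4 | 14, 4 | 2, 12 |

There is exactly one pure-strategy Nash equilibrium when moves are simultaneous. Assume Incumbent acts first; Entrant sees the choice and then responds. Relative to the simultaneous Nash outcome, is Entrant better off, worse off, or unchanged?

Backward induction with Incumbent moving first.
- Accommodate → Entrant plays Soft (best of 14, 6, 1); Incumbent gets 10.
- Fight → Entrant plays Aggressive (best of 4, 4, 12); Incumbent gets 2.
Maximizing over 10, 2, Incumbent chooses Accommodate. Subgame-perfect outcome: (Accommodate, Soft) with payoffs (10, 14).
Under simultaneous play:
Incumbent's best replies: Soft→Fight; Moderate→Fight; Aggressive→Fight.
Entrant's best replies: Accommodate→Soft; Fight→Aggressive.
Only (Fight, Aggressive) has each player best-responding; Nash payoffs (2, 12).
Entrant earns 14 sequentially versus 12 at the Nash outcome: better off.

better off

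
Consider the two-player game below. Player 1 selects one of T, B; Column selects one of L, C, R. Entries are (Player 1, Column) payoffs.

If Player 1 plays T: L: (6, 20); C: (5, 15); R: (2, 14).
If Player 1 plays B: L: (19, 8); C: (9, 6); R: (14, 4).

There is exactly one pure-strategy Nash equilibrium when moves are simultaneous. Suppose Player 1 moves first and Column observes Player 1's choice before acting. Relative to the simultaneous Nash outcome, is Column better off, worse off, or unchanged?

Column best-responds to each possible Player 1 move:
- T: BR = L, leader payoff 6.
- B: BR = L, leader payoff 19.
Player 1's induced payoffs are 6, 19, so Player 1 commits to B. Subgame-perfect outcome: (B, L) with payoffs (19, 8).
For the simultaneous game, intersect best replies.
Player 1's best replies: L→B; C→B; R→B.
Column's best replies: T→L; B→L.
The unique mutual best reply is (B, L), giving (19, 8).
Column earns 8 sequentially versus 8 at the Nash outcome: unchanged.

unchanged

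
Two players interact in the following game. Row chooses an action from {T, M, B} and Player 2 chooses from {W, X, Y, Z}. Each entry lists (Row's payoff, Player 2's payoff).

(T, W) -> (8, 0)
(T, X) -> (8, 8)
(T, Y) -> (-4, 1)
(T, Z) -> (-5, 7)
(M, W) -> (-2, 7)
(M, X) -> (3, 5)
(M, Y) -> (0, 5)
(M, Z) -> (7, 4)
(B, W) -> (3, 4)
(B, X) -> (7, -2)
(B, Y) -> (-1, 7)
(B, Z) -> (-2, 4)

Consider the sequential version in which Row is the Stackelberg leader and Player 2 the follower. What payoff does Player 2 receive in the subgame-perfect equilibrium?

Backward induction with Row moving first.
- T: BR = X, leader payoff 8.
- M: BR = W, leader payoff -2.
- B: BR = Y, leader payoff -1.
Row's induced payoffs are 8, -2, -1, so Row commits to T. Subgame-perfect outcome: (T, X) with payoffs (8, 8).

8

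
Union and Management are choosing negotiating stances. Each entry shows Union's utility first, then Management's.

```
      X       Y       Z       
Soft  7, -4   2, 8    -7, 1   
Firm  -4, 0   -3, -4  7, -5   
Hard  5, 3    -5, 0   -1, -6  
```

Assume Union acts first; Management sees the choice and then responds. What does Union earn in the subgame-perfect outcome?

Solve by backward induction (Union leads).
- Soft → Management plays Y (best of -4, 8, 1); Union gets 2.
- Firm → Management plays X (best of 0, -4, -5); Union gets -4.
- Hard → Management plays X (best of 3, 0, -6); Union gets 5.
Union's induced payoffs are 2, -4, 5, so Union commits to Hard. Subgame-perfect outcome: (Hard, X) with payoffs (5, 3).

5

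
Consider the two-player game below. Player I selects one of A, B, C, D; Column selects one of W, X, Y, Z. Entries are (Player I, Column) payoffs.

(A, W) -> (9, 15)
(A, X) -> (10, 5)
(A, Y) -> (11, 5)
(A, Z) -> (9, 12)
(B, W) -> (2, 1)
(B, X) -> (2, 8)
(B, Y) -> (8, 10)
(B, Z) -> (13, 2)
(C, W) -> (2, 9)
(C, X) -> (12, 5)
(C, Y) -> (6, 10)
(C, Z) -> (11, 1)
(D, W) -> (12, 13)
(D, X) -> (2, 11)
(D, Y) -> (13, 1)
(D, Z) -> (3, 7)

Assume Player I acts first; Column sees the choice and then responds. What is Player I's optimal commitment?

Work backward from Column's decision.
- A: BR = W, leader payoff 9.
- B: BR = Y, leader payoff 8.
- C: BR = Y, leader payoff 6.
- D: BR = W, leader payoff 12.
Among 9, 8, 6, 12, the best is 12 at D. Subgame-perfect outcome: (D, W) with payoffs (12, 13).

D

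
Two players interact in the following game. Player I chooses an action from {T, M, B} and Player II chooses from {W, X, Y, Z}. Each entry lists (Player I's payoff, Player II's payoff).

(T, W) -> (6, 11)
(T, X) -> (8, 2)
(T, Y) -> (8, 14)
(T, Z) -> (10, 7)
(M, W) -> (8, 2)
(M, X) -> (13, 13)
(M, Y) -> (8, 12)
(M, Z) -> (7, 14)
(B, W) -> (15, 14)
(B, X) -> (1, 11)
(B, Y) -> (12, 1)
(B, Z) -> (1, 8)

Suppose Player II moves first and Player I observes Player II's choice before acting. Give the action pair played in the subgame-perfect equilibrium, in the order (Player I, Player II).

(B, W)

Backward induction with Player II moving first.
- W → Player I plays B (best of 6, 8, 15); Player II gets 14.
- X → Player I plays M (best of 8, 13, 1); Player II gets 13.
- Y → Player I plays B (best of 8, 8, 12); Player II gets 1.
- Z → Player I plays T (best of 10, 7, 1); Player II gets 7.
Among 14, 13, 1, 7, the best is 14 at W. Subgame-perfect outcome: (B, W) with payoffs (15, 14).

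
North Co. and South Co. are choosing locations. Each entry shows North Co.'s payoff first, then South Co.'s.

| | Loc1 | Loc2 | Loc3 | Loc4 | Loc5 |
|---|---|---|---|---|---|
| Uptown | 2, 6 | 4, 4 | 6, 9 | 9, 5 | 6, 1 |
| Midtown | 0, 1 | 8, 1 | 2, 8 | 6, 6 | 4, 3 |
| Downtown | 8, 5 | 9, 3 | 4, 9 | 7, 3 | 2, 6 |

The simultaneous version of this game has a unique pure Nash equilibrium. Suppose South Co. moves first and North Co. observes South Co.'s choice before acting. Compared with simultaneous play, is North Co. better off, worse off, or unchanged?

unchanged

Solve by backward induction (South Co. leads).
- Loc1: BR = Downtown, leader payoff 5.
- Loc2: BR = Downtown, leader payoff 3.
- Loc3: BR = Uptown, leader payoff 9.
- Loc4: BR = Uptown, leader payoff 5.
- Loc5: BR = Uptown, leader payoff 1.
Among 5, 3, 9, 5, 1, the best is 9 at Loc3. Subgame-perfect outcome: (Uptown, Loc3) with payoffs (6, 9).
For the simultaneous game, intersect best replies.
North Co.'s best replies: Loc1→Downtown; Loc2→Downtown; Loc3→Uptown; Loc4→Uptown; Loc5→Uptown.
South Co.'s best replies: Uptown→Loc3; Midtown→Loc3; Downtown→Loc3.
The unique mutual best reply is (Uptown, Loc3), giving (6, 9).
North Co. earns 6 sequentially versus 6 at the Nash outcome: unchanged.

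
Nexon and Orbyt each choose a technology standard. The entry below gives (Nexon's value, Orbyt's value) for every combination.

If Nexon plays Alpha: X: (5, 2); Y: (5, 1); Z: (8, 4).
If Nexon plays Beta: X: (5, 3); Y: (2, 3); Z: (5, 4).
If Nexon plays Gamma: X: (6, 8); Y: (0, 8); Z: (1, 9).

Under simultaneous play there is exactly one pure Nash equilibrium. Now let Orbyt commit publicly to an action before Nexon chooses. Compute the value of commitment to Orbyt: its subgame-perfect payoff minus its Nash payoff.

4

Nexon best-responds to each possible Orbyt move:
- X: Nexon compares 5, 5, 6 and picks Gamma; Orbyt would get 8.
- Y: Nexon compares 5, 2, 0 and picks Alpha; Orbyt would get 1.
- Z: Nexon compares 8, 5, 1 and picks Alpha; Orbyt would get 4.
Maximizing over 8, 1, 4, Orbyt chooses X. Subgame-perfect outcome: (Gamma, X) with payoffs (6, 8).
For the simultaneous game, intersect best replies.
Nexon's best replies: X→Gamma; Y→Alpha; Z→Alpha.
Orbyt's best replies: Alpha→Z; Beta→Z; Gamma→Z.
Only (Alpha, Z) has each player best-responding; Nash payoffs (8, 4).
Orbyt's commitment gain: 8 − 4 = 4.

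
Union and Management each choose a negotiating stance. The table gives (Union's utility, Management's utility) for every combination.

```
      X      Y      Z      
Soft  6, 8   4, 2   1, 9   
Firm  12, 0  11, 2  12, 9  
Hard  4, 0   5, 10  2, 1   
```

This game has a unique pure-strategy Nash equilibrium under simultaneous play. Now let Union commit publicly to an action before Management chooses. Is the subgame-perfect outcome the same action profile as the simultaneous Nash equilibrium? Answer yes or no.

yes

Solve by backward induction (Union leads).
- Soft: BR = Z, leader payoff 1.
- Firm: BR = Z, leader payoff 12.
- Hard: BR = Y, leader payoff 5.
Union's induced payoffs are 1, 12, 5, so Union commits to Firm. Subgame-perfect outcome: (Firm, Z) with payoffs (12, 9).
Now find the simultaneous Nash equilibrium.
Union's best replies: X→Firm; Y→Firm; Z→Firm.
Management's best replies: Soft→Z; Firm→Z; Hard→Y.
The unique mutual best reply is (Firm, Z), giving (12, 9).
Sequential outcome (Firm, Z) coincides with the Nash profile (Firm, Z).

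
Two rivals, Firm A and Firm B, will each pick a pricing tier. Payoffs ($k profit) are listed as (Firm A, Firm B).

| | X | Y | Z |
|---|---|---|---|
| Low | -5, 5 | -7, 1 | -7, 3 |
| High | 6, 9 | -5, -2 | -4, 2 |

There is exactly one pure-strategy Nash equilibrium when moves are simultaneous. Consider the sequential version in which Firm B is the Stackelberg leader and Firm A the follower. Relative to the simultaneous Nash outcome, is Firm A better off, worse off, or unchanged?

Work backward from Firm A's decision.
- X: Firm A compares -5, 6 and picks High; Firm B would get 9.
- Y: Firm A compares -7, -5 and picks High; Firm B would get -2.
- Z: Firm A compares -7, -4 and picks High; Firm B would get 2.
Maximizing over 9, -2, 2, Firm B chooses X. Subgame-perfect outcome: (High, X) with payoffs (6, 9).
Now find the simultaneous Nash equilibrium.
Firm A's best replies: X→High; Y→High; Z→High.
Firm B's best replies: Low→X; High→X.
Only (High, X) has each player best-responding; Nash payoffs (6, 9).
Firm A earns 6 sequentially versus 6 at the Nash outcome: unchanged.

unchanged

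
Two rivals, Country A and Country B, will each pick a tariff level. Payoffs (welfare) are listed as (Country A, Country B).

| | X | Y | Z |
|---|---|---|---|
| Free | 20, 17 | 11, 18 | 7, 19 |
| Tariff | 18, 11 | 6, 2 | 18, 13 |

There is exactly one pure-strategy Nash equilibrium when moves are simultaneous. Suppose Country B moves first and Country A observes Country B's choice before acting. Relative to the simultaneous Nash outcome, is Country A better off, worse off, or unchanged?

worse off

Work backward from Country A's decision.
- X: Country A compares 20, 18 and picks Free; Country B would get 17.
- Y: Country A compares 11, 6 and picks Free; Country B would get 18.
- Z: Country A compares 7, 18 and picks Tariff; Country B would get 13.
Maximizing over 17, 18, 13, Country B chooses Y. Subgame-perfect outcome: (Free, Y) with payoffs (11, 18).
Under simultaneous play:
Country A's best replies: X→Free; Y→Free; Z→Tariff.
Country B's best replies: Free→Z; Tariff→Z.
The unique mutual best reply is (Tariff, Z), giving (18, 13).
Country A earns 11 sequentially versus 18 at the Nash outcome: worse off.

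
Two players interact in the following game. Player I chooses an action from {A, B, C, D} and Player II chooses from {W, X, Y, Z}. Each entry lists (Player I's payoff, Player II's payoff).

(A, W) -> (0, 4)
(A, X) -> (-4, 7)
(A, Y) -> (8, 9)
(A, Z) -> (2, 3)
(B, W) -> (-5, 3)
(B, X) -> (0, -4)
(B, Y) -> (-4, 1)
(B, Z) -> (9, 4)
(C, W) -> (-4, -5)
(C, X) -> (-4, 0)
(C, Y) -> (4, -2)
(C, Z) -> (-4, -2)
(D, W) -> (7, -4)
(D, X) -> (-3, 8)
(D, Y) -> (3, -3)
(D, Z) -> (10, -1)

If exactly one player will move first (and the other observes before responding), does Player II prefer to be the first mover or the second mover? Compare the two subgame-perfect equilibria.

first

If Player I leads: Player II's best replies are A→Y, B→Z, C→X, D→X; Player I's induced payoffs 8, 9, -4, -3; outcome (B, Z), payoffs (9, 4).
If Player II leads: Player I's best replies are W→D, X→B, Y→A, Z→D; Player II's induced payoffs -4, -4, 9, -1; outcome (A, Y), payoffs (8, 9).
Player II gets 9 moving first and 4 moving second, so Player II prefers to move first.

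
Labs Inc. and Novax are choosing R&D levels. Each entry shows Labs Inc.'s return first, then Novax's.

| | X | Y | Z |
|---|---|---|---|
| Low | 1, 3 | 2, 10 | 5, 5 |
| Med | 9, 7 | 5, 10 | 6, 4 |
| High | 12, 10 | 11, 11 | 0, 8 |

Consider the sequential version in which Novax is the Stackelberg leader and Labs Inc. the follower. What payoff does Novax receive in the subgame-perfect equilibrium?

Work backward from Labs Inc.'s decision.
- X: Labs Inc. compares 1, 9, 12 and picks High; Novax would get 10.
- Y: Labs Inc. compares 2, 5, 11 and picks High; Novax would get 11.
- Z: Labs Inc. compares 5, 6, 0 and picks Med; Novax would get 4.
Novax's induced payoffs are 10, 11, 4, so Novax commits to Y. Subgame-perfect outcome: (High, Y) with payoffs (11, 11).

11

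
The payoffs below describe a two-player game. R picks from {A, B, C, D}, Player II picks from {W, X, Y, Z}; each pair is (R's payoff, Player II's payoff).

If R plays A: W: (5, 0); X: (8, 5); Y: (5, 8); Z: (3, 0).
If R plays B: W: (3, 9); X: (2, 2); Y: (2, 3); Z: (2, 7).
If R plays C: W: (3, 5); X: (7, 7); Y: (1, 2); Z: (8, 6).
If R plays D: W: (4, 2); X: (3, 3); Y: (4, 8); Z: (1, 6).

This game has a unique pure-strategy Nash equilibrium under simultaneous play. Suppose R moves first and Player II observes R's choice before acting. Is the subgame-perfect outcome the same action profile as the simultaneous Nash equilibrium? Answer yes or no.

Player II best-responds to each possible R move:
- A → Player II plays Y (best of 0, 5, 8, 0); R gets 5.
- B → Player II plays W (best of 9, 2, 3, 7); R gets 3.
- C → Player II plays X (best of 5, 7, 2, 6); R gets 7.
- D → Player II plays Y (best of 2, 3, 8, 6); R gets 4.
Maximizing over 5, 3, 7, 4, R chooses C. Subgame-perfect outcome: (C, X) with payoffs (7, 7).
Under simultaneous play:
R's best replies: W→A; X→A; Y→A; Z→C.
Player II's best replies: A→Y; B→W; C→X; D→Y.
Only (A, Y) has each player best-responding; Nash payoffs (5, 8).
Sequential outcome (C, X) differs from the Nash profile (A, Y).

no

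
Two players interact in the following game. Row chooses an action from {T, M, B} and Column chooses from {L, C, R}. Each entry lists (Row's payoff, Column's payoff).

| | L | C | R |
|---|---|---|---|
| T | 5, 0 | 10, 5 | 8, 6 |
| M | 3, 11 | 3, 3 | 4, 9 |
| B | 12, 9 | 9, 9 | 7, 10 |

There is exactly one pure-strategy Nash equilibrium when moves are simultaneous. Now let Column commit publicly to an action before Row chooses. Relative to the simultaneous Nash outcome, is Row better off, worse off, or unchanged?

Backward induction with Column moving first.
- L: Row compares 5, 3, 12 and picks B; Column would get 9.
- C: Row compares 10, 3, 9 and picks T; Column would get 5.
- R: Row compares 8, 4, 7 and picks T; Column would get 6.
Maximizing over 9, 5, 6, Column chooses L. Subgame-perfect outcome: (B, L) with payoffs (12, 9).
Now find the simultaneous Nash equilibrium.
Row's best replies: L→B; C→T; R→T.
Column's best replies: T→R; M→L; B→R.
Only (T, R) has each player best-responding; Nash payoffs (8, 6).
Row earns 12 sequentially versus 8 at the Nash outcome: better off.

better off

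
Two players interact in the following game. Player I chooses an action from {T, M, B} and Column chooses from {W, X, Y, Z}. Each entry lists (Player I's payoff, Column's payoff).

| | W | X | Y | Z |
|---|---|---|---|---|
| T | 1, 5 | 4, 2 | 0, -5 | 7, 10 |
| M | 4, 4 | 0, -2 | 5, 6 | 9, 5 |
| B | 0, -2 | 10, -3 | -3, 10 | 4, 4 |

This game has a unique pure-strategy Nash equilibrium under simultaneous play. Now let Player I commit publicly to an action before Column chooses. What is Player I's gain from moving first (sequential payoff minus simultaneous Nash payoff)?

Work backward from Column's decision.
- T: BR = Z, leader payoff 7.
- M: BR = Y, leader payoff 5.
- B: BR = Y, leader payoff -3.
Maximizing over 7, 5, -3, Player I chooses T. Subgame-perfect outcome: (T, Z) with payoffs (7, 10).
For the simultaneous game, intersect best replies.
Player I's best replies: W→M; X→B; Y→M; Z→M.
Column's best replies: T→Z; M→Y; B→Y.
The unique mutual best reply is (M, Y), giving (5, 6).
Player I's commitment gain: 7 − 5 = 2.

2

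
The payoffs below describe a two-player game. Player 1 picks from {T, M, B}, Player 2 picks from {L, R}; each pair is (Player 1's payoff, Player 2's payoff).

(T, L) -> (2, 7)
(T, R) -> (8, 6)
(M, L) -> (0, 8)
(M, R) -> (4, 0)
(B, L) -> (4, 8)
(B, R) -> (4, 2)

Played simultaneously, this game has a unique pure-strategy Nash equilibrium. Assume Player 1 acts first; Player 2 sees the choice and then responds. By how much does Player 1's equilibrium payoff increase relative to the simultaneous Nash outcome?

Work backward from Player 2's decision.
- T: BR = L, leader payoff 2.
- M: BR = L, leader payoff 0.
- B: BR = L, leader payoff 4.
Among 2, 0, 4, the best is 4 at B. Subgame-perfect outcome: (B, L) with payoffs (4, 8).
For the simultaneous game, intersect best replies.
Player 1's best replies: L→B; R→T.
Player 2's best replies: T→L; M→L; B→L.
The unique mutual best reply is (B, L), giving (4, 8).
Player 1's commitment gain: 4 − 4 = 0.

0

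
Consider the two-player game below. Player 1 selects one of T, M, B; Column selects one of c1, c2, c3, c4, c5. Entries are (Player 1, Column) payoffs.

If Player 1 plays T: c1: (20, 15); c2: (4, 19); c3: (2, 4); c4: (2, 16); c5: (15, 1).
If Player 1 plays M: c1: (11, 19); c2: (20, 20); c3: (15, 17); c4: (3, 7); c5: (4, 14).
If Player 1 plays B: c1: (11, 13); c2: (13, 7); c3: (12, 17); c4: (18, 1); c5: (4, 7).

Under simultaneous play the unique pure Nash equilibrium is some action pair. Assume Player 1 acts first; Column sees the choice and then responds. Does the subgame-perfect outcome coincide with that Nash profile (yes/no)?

Column best-responds to each possible Player 1 move:
- T: BR = c2, leader payoff 4.
- M: BR = c2, leader payoff 20.
- B: BR = c3, leader payoff 12.
Among 4, 20, 12, the best is 20 at M. Subgame-perfect outcome: (M, c2) with payoffs (20, 20).
Now find the simultaneous Nash equilibrium.
Player 1's best replies: c1→T; c2→M; c3→M; c4→B; c5→T.
Column's best replies: T→c2; M→c2; B→c3.
Only (M, c2) has each player best-responding; Nash payoffs (20, 20).
Sequential outcome (M, c2) coincides with the Nash profile (M, c2).

yes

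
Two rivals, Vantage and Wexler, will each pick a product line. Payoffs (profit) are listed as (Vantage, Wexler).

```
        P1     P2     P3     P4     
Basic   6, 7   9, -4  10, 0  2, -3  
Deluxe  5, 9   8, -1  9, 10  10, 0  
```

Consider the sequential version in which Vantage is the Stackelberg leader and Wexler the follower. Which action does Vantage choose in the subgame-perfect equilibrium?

Backward induction with Vantage moving first.
- Basic → Wexler plays P1 (best of 7, -4, 0, -3); Vantage gets 6.
- Deluxe → Wexler plays P3 (best of 9, -1, 10, 0); Vantage gets 9.
Maximizing over 6, 9, Vantage chooses Deluxe. Subgame-perfect outcome: (Deluxe, P3) with payoffs (9, 10).

Deluxe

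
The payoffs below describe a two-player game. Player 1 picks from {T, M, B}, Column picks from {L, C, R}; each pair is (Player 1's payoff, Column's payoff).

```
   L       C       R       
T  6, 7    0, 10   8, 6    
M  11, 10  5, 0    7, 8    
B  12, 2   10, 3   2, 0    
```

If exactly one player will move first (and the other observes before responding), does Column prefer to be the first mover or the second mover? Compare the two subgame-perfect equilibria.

second

If Player 1 leads: Column's best replies are T→C, M→L, B→C; Player 1's induced payoffs 0, 11, 10; outcome (M, L), payoffs (11, 10).
If Column leads: Player 1's best replies are L→B, C→B, R→T; Column's induced payoffs 2, 3, 6; outcome (T, R), payoffs (8, 6).
Column gets 6 moving first and 10 moving second, so Column prefers to move second.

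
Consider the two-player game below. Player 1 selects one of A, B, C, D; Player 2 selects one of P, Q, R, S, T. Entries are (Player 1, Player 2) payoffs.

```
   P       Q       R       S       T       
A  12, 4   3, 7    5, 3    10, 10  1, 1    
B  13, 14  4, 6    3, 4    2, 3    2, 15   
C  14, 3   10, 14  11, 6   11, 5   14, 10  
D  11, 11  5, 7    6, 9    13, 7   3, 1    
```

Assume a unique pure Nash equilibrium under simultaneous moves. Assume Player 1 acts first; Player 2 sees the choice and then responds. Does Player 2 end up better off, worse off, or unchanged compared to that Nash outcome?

Backward induction with Player 1 moving first.
- A: Player 2 compares 4, 7, 3, 10, 1 and picks S; Player 1 would get 10.
- B: Player 2 compares 14, 6, 4, 3, 15 and picks T; Player 1 would get 2.
- C: Player 2 compares 3, 14, 6, 5, 10 and picks Q; Player 1 would get 10.
- D: Player 2 compares 11, 7, 9, 7, 1 and picks P; Player 1 would get 11.
Player 1's induced payoffs are 10, 2, 10, 11, so Player 1 commits to D. Subgame-perfect outcome: (D, P) with payoffs (11, 11).
For the simultaneous game, intersect best replies.
Player 1's best replies: P→C; Q→C; R→C; S→D; T→C.
Player 2's best replies: A→S; B→T; C→Q; D→P.
Only (C, Q) has each player best-responding; Nash payoffs (10, 14).
Player 2 earns 11 sequentially versus 14 at the Nash outcome: worse off.

worse off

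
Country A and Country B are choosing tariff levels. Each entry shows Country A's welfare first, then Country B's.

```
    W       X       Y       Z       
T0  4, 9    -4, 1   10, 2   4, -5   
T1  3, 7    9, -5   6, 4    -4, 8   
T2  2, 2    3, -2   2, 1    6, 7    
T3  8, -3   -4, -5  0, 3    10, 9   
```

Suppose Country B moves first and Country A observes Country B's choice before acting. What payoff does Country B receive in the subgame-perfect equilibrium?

Work backward from Country A's decision.
- W → Country A plays T3 (best of 4, 3, 2, 8); Country B gets -3.
- X → Country A plays T1 (best of -4, 9, 3, -4); Country B gets -5.
- Y → Country A plays T0 (best of 10, 6, 2, 0); Country B gets 2.
- Z → Country A plays T3 (best of 4, -4, 6, 10); Country B gets 9.
Among -3, -5, 2, 9, the best is 9 at Z. Subgame-perfect outcome: (T3, Z) with payoffs (10, 9).

9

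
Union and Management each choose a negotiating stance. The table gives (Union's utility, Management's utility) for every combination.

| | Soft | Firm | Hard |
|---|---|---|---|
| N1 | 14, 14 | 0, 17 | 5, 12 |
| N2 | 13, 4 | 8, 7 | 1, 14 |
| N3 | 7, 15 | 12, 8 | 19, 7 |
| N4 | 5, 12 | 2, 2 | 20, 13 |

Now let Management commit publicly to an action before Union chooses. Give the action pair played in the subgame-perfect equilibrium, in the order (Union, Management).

Backward induction with Management moving first.
- Soft: Union compares 14, 13, 7, 5 and picks N1; Management would get 14.
- Firm: Union compares 0, 8, 12, 2 and picks N3; Management would get 8.
- Hard: Union compares 5, 1, 19, 20 and picks N4; Management would get 13.
Management's induced payoffs are 14, 8, 13, so Management commits to Soft. Subgame-perfect outcome: (N1, Soft) with payoffs (14, 14).

(N1, Soft)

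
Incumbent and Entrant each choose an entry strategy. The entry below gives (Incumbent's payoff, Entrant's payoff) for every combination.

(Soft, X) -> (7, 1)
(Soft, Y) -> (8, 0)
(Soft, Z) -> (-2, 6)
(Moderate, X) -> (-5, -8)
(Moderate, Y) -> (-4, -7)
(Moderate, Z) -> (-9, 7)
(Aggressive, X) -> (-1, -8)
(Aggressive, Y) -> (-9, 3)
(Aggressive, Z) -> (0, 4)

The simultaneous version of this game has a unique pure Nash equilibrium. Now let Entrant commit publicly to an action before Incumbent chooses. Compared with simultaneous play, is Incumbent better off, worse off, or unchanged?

unchanged

Work backward from Incumbent's decision.
- X: Incumbent compares 7, -5, -1 and picks Soft; Entrant would get 1.
- Y: Incumbent compares 8, -4, -9 and picks Soft; Entrant would get 0.
- Z: Incumbent compares -2, -9, 0 and picks Aggressive; Entrant would get 4.
Entrant's induced payoffs are 1, 0, 4, so Entrant commits to Z. Subgame-perfect outcome: (Aggressive, Z) with payoffs (0, 4).
Now find the simultaneous Nash equilibrium.
Incumbent's best replies: X→Soft; Y→Soft; Z→Aggressive.
Entrant's best replies: Soft→Z; Moderate→Z; Aggressive→Z.
The unique mutual best reply is (Aggressive, Z), giving (0, 4).
Incumbent earns 0 sequentially versus 0 at the Nash outcome: unchanged.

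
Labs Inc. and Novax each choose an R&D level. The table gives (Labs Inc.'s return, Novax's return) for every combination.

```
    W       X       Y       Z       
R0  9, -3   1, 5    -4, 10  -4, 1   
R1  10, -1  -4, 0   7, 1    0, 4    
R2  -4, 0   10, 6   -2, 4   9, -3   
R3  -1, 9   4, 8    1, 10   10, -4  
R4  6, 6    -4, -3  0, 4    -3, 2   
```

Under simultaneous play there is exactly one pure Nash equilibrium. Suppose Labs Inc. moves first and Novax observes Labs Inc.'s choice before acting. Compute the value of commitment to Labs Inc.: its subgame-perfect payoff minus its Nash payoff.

Backward induction with Labs Inc. moving first.
- R0 → Novax plays Y (best of -3, 5, 10, 1); Labs Inc. gets -4.
- R1 → Novax plays Z (best of -1, 0, 1, 4); Labs Inc. gets 0.
- R2 → Novax plays X (best of 0, 6, 4, -3); Labs Inc. gets 10.
- R3 → Novax plays Y (best of 9, 8, 10, -4); Labs Inc. gets 1.
- R4 → Novax plays W (best of 6, -3, 4, 2); Labs Inc. gets 6.
Maximizing over -4, 0, 10, 1, 6, Labs Inc. chooses R2. Subgame-perfect outcome: (R2, X) with payoffs (10, 6).
For the simultaneous game, intersect best replies.
Labs Inc.'s best replies: W→R1; X→R2; Y→R1; Z→R3.
Novax's best replies: R0→Y; R1→Z; R2→X; R3→Y; R4→W.
Only (R2, X) has each player best-responding; Nash payoffs (10, 6).
Labs Inc.'s commitment gain: 10 − 10 = 0.

0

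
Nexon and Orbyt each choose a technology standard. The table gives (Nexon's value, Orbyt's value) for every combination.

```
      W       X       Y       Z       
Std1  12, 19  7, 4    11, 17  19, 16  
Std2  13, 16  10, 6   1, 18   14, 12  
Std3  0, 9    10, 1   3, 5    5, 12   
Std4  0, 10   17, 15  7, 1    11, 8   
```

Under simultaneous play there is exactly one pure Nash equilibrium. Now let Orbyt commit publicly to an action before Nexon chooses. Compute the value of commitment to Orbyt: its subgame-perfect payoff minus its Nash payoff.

Solve by backward induction (Orbyt leads).
- W: Nexon compares 12, 13, 0, 0 and picks Std2; Orbyt would get 16.
- X: Nexon compares 7, 10, 10, 17 and picks Std4; Orbyt would get 15.
- Y: Nexon compares 11, 1, 3, 7 and picks Std1; Orbyt would get 17.
- Z: Nexon compares 19, 14, 5, 11 and picks Std1; Orbyt would get 16.
Orbyt's induced payoffs are 16, 15, 17, 16, so Orbyt commits to Y. Subgame-perfect outcome: (Std1, Y) with payoffs (11, 17).
Under simultaneous play:
Nexon's best replies: W→Std2; X→Std4; Y→Std1; Z→Std1.
Orbyt's best replies: Std1→W; Std2→Y; Std3→Z; Std4→X.
The unique mutual best reply is (Std4, X), giving (17, 15).
Orbyt's commitment gain: 17 − 15 = 2.

2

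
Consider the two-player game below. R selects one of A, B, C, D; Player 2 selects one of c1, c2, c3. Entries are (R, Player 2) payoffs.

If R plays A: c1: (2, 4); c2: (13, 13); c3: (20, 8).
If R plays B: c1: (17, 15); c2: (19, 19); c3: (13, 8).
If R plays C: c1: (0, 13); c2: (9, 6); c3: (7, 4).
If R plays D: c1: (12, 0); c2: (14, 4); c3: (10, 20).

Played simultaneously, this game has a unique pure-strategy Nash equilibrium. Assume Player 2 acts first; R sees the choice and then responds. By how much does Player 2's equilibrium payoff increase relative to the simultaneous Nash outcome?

0

Backward induction with Player 2 moving first.
- c1 → R plays B (best of 2, 17, 0, 12); Player 2 gets 15.
- c2 → R plays B (best of 13, 19, 9, 14); Player 2 gets 19.
- c3 → R plays A (best of 20, 13, 7, 10); Player 2 gets 8.
Maximizing over 15, 19, 8, Player 2 chooses c2. Subgame-perfect outcome: (B, c2) with payoffs (19, 19).
Under simultaneous play:
R's best replies: c1→B; c2→B; c3→A.
Player 2's best replies: A→c2; B→c2; C→c1; D→c3.
The unique mutual best reply is (B, c2), giving (19, 19).
Player 2's commitment gain: 19 − 19 = 0.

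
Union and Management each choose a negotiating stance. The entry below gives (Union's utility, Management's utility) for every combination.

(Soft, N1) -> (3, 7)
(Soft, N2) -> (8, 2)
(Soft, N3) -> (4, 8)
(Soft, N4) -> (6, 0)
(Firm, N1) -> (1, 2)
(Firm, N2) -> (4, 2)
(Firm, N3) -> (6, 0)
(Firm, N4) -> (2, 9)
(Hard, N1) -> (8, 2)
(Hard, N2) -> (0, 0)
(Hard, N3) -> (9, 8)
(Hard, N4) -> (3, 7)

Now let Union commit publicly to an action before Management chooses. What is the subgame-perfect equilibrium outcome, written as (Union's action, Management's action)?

(Hard, N3)

Backward induction with Union moving first.
- Soft: Management compares 7, 2, 8, 0 and picks N3; Union would get 4.
- Firm: Management compares 2, 2, 0, 9 and picks N4; Union would get 2.
- Hard: Management compares 2, 0, 8, 7 and picks N3; Union would get 9.
Maximizing over 4, 2, 9, Union chooses Hard. Subgame-perfect outcome: (Hard, N3) with payoffs (9, 8).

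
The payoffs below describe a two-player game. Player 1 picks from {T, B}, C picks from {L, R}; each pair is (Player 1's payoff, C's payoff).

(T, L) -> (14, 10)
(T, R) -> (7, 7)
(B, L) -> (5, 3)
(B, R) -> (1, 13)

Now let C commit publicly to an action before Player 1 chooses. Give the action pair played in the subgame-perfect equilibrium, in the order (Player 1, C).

(T, L)

Solve by backward induction (C leads).
- L: Player 1 compares 14, 5 and picks T; C would get 10.
- R: Player 1 compares 7, 1 and picks T; C would get 7.
Maximizing over 10, 7, C chooses L. Subgame-perfect outcome: (T, L) with payoffs (14, 10).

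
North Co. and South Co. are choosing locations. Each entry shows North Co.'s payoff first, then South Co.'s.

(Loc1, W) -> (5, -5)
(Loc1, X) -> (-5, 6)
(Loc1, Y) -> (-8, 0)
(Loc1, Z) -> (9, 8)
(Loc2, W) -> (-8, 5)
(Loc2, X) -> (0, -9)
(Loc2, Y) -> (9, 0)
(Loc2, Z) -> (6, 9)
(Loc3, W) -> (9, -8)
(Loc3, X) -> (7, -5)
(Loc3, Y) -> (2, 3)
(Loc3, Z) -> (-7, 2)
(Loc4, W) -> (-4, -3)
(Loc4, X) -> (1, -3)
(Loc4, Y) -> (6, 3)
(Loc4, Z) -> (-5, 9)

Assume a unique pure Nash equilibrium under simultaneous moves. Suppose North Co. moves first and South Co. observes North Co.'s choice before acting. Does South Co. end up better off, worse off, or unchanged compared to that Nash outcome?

Solve by backward induction (North Co. leads).
- Loc1 → South Co. plays Z (best of -5, 6, 0, 8); North Co. gets 9.
- Loc2 → South Co. plays Z (best of 5, -9, 0, 9); North Co. gets 6.
- Loc3 → South Co. plays Y (best of -8, -5, 3, 2); North Co. gets 2.
- Loc4 → South Co. plays Z (best of -3, -3, 3, 9); North Co. gets -5.
Among 9, 6, 2, -5, the best is 9 at Loc1. Subgame-perfect outcome: (Loc1, Z) with payoffs (9, 8).
Now find the simultaneous Nash equilibrium.
North Co.'s best replies: W→Loc3; X→Loc3; Y→Loc2; Z→Loc1.
South Co.'s best replies: Loc1→Z; Loc2→Z; Loc3→Y; Loc4→Z.
The unique mutual best reply is (Loc1, Z), giving (9, 8).
South Co. earns 8 sequentially versus 8 at the Nash outcome: unchanged.

unchanged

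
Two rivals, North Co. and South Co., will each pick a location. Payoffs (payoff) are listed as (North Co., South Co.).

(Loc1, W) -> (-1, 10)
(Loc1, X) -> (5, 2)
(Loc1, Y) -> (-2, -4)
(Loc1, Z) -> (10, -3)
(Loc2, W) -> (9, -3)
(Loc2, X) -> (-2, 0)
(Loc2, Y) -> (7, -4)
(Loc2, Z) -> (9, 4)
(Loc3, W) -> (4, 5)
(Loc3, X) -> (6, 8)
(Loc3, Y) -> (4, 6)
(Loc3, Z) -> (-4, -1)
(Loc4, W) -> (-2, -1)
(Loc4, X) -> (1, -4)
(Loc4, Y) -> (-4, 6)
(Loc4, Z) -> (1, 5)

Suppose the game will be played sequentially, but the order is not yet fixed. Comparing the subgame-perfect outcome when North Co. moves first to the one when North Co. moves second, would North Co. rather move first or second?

first

If North Co. leads: South Co.'s best replies are Loc1→W, Loc2→Z, Loc3→X, Loc4→Y; North Co.'s induced payoffs -1, 9, 6, -4; outcome (Loc2, Z), payoffs (9, 4).
If South Co. leads: North Co.'s best replies are W→Loc2, X→Loc3, Y→Loc2, Z→Loc1; South Co.'s induced payoffs -3, 8, -4, -3; outcome (Loc3, X), payoffs (6, 8).
North Co. gets 9 moving first and 6 moving second, so North Co. prefers to move first.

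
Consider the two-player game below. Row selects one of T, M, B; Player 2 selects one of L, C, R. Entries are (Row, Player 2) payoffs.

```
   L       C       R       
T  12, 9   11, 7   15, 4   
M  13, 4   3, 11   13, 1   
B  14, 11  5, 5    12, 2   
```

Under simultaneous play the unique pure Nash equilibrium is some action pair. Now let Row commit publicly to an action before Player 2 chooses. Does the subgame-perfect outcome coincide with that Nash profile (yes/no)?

yes

Player 2 best-responds to each possible Row move:
- T: BR = L, leader payoff 12.
- M: BR = C, leader payoff 3.
- B: BR = L, leader payoff 14.
Among 12, 3, 14, the best is 14 at B. Subgame-perfect outcome: (B, L) with payoffs (14, 11).
Now find the simultaneous Nash equilibrium.
Row's best replies: L→B; C→T; R→T.
Player 2's best replies: T→L; M→C; B→L.
The unique mutual best reply is (B, L), giving (14, 11).
Sequential outcome (B, L) coincides with the Nash profile (B, L).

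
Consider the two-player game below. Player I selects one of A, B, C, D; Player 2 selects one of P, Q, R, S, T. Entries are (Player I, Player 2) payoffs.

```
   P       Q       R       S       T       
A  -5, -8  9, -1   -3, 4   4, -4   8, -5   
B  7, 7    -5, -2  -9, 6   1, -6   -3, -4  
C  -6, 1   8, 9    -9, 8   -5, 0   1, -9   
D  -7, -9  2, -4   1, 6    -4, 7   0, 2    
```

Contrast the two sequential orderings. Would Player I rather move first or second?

If Player I leads: Player 2's best replies are A→R, B→P, C→Q, D→S; Player I's induced payoffs -3, 7, 8, -4; outcome (C, Q), payoffs (8, 9).
If Player 2 leads: Player I's best replies are P→B, Q→A, R→D, S→A, T→A; Player 2's induced payoffs 7, -1, 6, -4, -5; outcome (B, P), payoffs (7, 7).
Player I gets 8 moving first and 7 moving second, so Player I prefers to move first.

first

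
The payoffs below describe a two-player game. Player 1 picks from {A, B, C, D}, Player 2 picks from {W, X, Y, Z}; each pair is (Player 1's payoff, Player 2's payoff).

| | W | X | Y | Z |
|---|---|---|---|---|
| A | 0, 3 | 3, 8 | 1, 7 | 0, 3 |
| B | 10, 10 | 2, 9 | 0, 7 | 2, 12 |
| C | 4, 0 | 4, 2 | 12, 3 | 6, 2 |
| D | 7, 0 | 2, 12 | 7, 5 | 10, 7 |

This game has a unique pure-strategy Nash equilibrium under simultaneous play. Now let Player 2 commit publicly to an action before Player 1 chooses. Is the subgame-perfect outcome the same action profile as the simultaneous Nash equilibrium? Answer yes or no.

no

Player 1 best-responds to each possible Player 2 move:
- W → Player 1 plays B (best of 0, 10, 4, 7); Player 2 gets 10.
- X → Player 1 plays C (best of 3, 2, 4, 2); Player 2 gets 2.
- Y → Player 1 plays C (best of 1, 0, 12, 7); Player 2 gets 3.
- Z → Player 1 plays D (best of 0, 2, 6, 10); Player 2 gets 7.
Player 2's induced payoffs are 10, 2, 3, 7, so Player 2 commits to W. Subgame-perfect outcome: (B, W) with payoffs (10, 10).
Now find the simultaneous Nash equilibrium.
Player 1's best replies: W→B; X→C; Y→C; Z→D.
Player 2's best replies: A→X; B→Z; C→Y; D→X.
Only (C, Y) has each player best-responding; Nash payoffs (12, 3).
Sequential outcome (B, W) differs from the Nash profile (C, Y).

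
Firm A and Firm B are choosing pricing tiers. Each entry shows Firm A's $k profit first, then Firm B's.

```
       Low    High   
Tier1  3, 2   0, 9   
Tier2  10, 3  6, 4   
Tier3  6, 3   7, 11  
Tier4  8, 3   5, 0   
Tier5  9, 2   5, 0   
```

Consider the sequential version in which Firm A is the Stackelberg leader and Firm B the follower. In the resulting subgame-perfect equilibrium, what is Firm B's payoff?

Work backward from Firm B's decision.
- Tier1: BR = High, leader payoff 0.
- Tier2: BR = High, leader payoff 6.
- Tier3: BR = High, leader payoff 7.
- Tier4: BR = Low, leader payoff 8.
- Tier5: BR = Low, leader payoff 9.
Among 0, 6, 7, 8, 9, the best is 9 at Tier5. Subgame-perfect outcome: (Tier5, Low) with payoffs (9, 2).

2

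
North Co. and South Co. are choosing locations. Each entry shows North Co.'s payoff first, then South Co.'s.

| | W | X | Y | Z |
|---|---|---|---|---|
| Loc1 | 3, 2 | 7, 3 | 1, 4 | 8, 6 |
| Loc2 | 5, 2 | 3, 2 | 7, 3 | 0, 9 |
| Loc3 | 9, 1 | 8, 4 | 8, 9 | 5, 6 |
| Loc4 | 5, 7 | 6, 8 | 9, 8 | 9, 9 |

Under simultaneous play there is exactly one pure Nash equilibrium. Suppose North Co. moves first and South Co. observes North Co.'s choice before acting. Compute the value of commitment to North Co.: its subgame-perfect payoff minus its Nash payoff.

0

South Co. best-responds to each possible North Co. move:
- Loc1: South Co. compares 2, 3, 4, 6 and picks Z; North Co. would get 8.
- Loc2: South Co. compares 2, 2, 3, 9 and picks Z; North Co. would get 0.
- Loc3: South Co. compares 1, 4, 9, 6 and picks Y; North Co. would get 8.
- Loc4: South Co. compares 7, 8, 8, 9 and picks Z; North Co. would get 9.
North Co.'s induced payoffs are 8, 0, 8, 9, so North Co. commits to Loc4. Subgame-perfect outcome: (Loc4, Z) with payoffs (9, 9).
Now find the simultaneous Nash equilibrium.
North Co.'s best replies: W→Loc3; X→Loc3; Y→Loc4; Z→Loc4.
South Co.'s best replies: Loc1→Z; Loc2→Z; Loc3→Y; Loc4→Z.
Only (Loc4, Z) has each player best-responding; Nash payoffs (9, 9).
North Co.'s commitment gain: 9 − 9 = 0.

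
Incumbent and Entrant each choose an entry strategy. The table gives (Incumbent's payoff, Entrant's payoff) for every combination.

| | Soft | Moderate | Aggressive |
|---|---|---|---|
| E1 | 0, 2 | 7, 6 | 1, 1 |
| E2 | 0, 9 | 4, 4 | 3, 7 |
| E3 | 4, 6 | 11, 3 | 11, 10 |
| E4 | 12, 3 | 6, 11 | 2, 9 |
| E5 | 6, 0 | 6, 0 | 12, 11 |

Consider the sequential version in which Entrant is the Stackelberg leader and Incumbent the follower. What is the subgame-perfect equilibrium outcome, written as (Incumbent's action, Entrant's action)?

(E5, Aggressive)

Work backward from Incumbent's decision.
- Soft: BR = E4, leader payoff 3.
- Moderate: BR = E3, leader payoff 3.
- Aggressive: BR = E5, leader payoff 11.
Maximizing over 3, 3, 11, Entrant chooses Aggressive. Subgame-perfect outcome: (E5, Aggressive) with payoffs (12, 11).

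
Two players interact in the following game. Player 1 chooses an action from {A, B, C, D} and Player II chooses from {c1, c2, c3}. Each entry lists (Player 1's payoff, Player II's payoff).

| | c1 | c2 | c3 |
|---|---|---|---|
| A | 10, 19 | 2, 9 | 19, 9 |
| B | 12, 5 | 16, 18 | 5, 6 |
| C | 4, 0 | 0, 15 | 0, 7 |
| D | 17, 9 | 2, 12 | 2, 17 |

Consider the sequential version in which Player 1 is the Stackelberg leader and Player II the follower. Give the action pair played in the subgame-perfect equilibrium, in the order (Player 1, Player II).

(B, c2)

Work backward from Player II's decision.
- A → Player II plays c1 (best of 19, 9, 9); Player 1 gets 10.
- B → Player II plays c2 (best of 5, 18, 6); Player 1 gets 16.
- C → Player II plays c2 (best of 0, 15, 7); Player 1 gets 0.
- D → Player II plays c3 (best of 9, 12, 17); Player 1 gets 2.
Player 1's induced payoffs are 10, 16, 0, 2, so Player 1 commits to B. Subgame-perfect outcome: (B, c2) with payoffs (16, 18).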